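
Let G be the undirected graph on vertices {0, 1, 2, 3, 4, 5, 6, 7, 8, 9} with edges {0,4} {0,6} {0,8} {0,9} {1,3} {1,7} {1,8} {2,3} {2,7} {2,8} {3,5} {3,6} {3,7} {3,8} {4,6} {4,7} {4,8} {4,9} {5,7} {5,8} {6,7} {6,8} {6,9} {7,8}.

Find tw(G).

3

A width-3 tree decomposition is:
Bags: B1 = {0, 4, 6, 8}  B2 = {4, 6, 7, 8}  B3 = {3, 6, 7, 8}  B4 = {1, 3, 7, 8}  B5 = {2, 3, 7, 8}  B6 = {0, 4, 6, 9}  B7 = {3, 5, 7, 8}
Tree: B1–B2, B2–B3, B3–B4, B4–B5, B1–B6, B4–B7
Every bag has size at most 4, so the width is 4 − 1 = 3 and tw(G) ≤ 3. For the lower bound, the 4 vertices {0, 4, 6, 8} are pairwise adjacent, and any tree decomposition puts a clique entirely inside one bag — forcing width ≥ 3. Hence tw(G) = 3 exactly.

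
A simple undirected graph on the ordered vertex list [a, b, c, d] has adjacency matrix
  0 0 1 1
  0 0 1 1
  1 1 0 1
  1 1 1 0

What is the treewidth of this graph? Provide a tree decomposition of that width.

Treewidth 2.
Bags: B1 = {a, c, d}  B2 = {b, c, d}
Tree: B1–B2

Every bag has size at most 3, so the width is 3 − 1 = 2 and tw(G) ≤ 2. On the other hand G contains the 3-clique {a, c, d}. A clique must lie in a single bag of any decomposition, so no decomposition can have width below 2. Therefore the treewidth is 2.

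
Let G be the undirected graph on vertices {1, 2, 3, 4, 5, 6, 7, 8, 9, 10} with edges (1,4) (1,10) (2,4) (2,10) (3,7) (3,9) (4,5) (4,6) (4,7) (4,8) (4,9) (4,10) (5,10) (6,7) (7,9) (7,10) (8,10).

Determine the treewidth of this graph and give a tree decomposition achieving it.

Each bag holds 3 vertices, so the decomposition has width 2, which upper-bounds the treewidth. Conversely, {3, 7, 9} is a clique of size 3, and the vertices of any clique must share a bag in every tree decomposition; so some bag has ≥ 3 vertices and tw(G) ≥ 2. The upper and lower bounds meet at 2, so that is the treewidth.

Treewidth 2.
One optimal decomposition is:
Bags: B1 = {4, 7, 10}  B2 = {2, 4, 10}  B3 = {4, 6, 7}  B4 = {1, 4, 10}  B5 = {4, 5, 10}  B6 = {4, 7, 9}  B7 = {4, 8, 10}  B8 = {3, 7, 9}
Tree: B1–B2, B1–B3, B2–B4, B1–B5, B3–B6, B4–B7, B6–B8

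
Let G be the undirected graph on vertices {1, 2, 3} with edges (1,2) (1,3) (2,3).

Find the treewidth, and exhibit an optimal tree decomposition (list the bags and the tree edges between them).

Treewidth 2.
One such decomposition:
Bags: B1 = {1, 2, 3}
Tree: (single bag)

A single bag containing all 3 vertices is trivially a valid decomposition of width 2. On the other hand G contains the 3-clique {1, 2, 3}. A clique must lie in a single bag of any decomposition, so no decomposition can have width below 2. Hence tw(G) = 2 exactly.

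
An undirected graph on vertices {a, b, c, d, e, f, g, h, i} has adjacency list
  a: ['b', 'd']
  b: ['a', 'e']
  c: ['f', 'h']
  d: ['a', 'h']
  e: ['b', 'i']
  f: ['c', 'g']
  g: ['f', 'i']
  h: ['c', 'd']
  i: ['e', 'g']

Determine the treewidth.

A width-2 tree decomposition is:
Bags: B1 = {f, g, i}  B2 = {e, f, i}  B3 = {b, e, f}  B4 = {a, b, f}  B5 = {a, d, f}  B6 = {d, f, h}  B7 = {c, f, h}
Tree: B1–B2, B2–B3, B3–B4, B4–B5, B5–B6, B6–B7
The largest bag has 3 vertices, giving width 2; this decomposition certifies tw(G) ≤ 2. For the lower bound, G contains the cycle f–g–i–e–b–a–d–h–c–f, so G is not a forest; only forests have treewidth ≤ 1, hence tw(G) ≥ 2. Combining the bounds, tw(G) = 2.

2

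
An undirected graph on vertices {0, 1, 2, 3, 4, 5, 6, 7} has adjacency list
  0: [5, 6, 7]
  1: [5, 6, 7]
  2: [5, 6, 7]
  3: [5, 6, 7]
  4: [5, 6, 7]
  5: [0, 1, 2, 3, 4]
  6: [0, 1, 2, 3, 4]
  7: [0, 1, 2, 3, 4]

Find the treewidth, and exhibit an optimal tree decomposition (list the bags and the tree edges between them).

Treewidth 3.
One such decomposition:
Bags: B1 = {0, 5, 6, 7}  B2 = {4, 5, 6, 7}  B3 = {1, 5, 6, 7}  B4 = {2, 5, 6, 7}  B5 = {3, 5, 6, 7}
Tree: B1–B2, B2–B3, B3–B4, B4–B5

Each bag holds 4 vertices, so the decomposition has width 3, which upper-bounds the treewidth. For the lower bound: the 4 vertex sets {0,6}, {4,5}, {7}, {1} are disjoint, each induces a connected subgraph, and every pair is joined by at least one edge of G. Contracting each set to a single vertex therefore yields K_{4} as a minor, and since treewidth is minor-monotone, tw(G) ≥ tw(K_{4}) = 3. Hence tw(G) = 3 exactly.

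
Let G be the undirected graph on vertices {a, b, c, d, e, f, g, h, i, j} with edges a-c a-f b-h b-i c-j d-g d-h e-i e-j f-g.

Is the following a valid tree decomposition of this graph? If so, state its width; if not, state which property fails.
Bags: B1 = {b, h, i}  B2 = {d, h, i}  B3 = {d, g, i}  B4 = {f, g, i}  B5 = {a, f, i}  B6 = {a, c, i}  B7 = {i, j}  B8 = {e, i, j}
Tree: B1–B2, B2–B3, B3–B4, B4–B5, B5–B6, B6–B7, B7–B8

No — edge (c,j) lies in no bag.

A tree decomposition must satisfy three properties: every vertex lies in some bag; for every edge, both endpoints lie together in some bag; and for every vertex, the bags containing it form a connected subtree. Here edge (c,j) lies in no bag, so the decomposition is invalid.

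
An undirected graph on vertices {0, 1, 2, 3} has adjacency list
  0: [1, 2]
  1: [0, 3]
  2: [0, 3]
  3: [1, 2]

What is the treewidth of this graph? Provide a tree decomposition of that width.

Every bag has size at most 3, so the width is 3 − 1 = 2 and tw(G) ≤ 2. For the lower bound, G contains the cycle 2–0–1–3–2, so G is not a forest; only forests have treewidth ≤ 1, hence tw(G) ≥ 2. Hence tw(G) = 2 exactly.

Treewidth 2.
Bags: B1 = {0, 1, 2}  B2 = {1, 2, 3}
Tree: B1–B2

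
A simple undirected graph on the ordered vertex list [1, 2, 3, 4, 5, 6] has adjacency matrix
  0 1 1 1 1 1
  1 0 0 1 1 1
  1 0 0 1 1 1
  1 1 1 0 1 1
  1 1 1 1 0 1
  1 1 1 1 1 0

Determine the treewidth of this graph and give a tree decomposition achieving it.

Treewidth 4.
Bags: B1 = {1, 3, 4, 5, 6}  B2 = {1, 2, 4, 5, 6}
Tree: B1–B2

Every bag has size at most 5, so the width is 5 − 1 = 4 and tw(G) ≤ 4. For the lower bound, the 5 vertices {1, 2, 4, 5, 6} are pairwise adjacent, and any tree decomposition puts a clique entirely inside one bag — forcing width ≥ 4. Combining the bounds, tw(G) = 4.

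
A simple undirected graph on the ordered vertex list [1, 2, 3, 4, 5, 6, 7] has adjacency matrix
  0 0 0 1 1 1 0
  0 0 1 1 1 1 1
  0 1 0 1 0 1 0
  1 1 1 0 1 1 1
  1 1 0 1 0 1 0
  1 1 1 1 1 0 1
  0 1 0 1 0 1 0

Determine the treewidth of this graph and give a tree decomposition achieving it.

The largest bag has 4 vertices, giving width 3; this decomposition certifies tw(G) ≤ 3. For the lower bound, the 4 vertices {1, 4, 5, 6} are pairwise adjacent, and any tree decomposition puts a clique entirely inside one bag — forcing width ≥ 3. Therefore the treewidth is 3.

Treewidth 3.
One optimal decomposition is:
Bags: B1 = {2, 4, 6, 7}  B2 = {2, 4, 5, 6}  B3 = {2, 3, 4, 6}  B4 = {1, 4, 5, 6}
Tree: B1–B2, B2–B3, B2–B4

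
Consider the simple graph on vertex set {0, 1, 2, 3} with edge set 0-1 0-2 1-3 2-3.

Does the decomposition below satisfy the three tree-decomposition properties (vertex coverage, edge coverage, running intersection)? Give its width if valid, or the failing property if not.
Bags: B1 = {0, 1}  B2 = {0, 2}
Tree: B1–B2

A tree decomposition must satisfy three properties: every vertex lies in some bag; for every edge, both endpoints lie together in some bag; and for every vertex, the bags containing it form a connected subtree. Here vertex 3 appears in no bag, so the decomposition is invalid.

No — vertex 3 appears in no bag.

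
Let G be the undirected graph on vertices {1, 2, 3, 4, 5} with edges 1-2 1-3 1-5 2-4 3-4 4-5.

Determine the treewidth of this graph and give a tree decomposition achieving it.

Treewidth 2.
One such decomposition:
Bags: B1 = {1, 4, 5}  B2 = {1, 3, 4}  B3 = {1, 2, 4}
Tree: B1–B2, B2–B3

Every bag has size at most 3, so the width is 3 − 1 = 2 and tw(G) ≤ 2. Since 5–4–3–1–5 is a cycle in G, G is not acyclic. Forests are exactly the graphs of treewidth ≤ 1, so tw(G) ≥ 2. Hence tw(G) = 2 exactly.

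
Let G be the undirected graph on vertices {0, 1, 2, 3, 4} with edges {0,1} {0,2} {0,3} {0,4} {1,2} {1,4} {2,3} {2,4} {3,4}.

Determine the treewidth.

3

A width-3 tree decomposition is:
Bags: B1 = {0, 1, 2, 4}  B2 = {0, 2, 3, 4}
Tree: B1–B2
Each bag holds 4 vertices, so the decomposition has width 3, which upper-bounds the treewidth. On the other hand G contains the 4-clique {0, 1, 2, 4}. A clique must lie in a single bag of any decomposition, so no decomposition can have width below 3. Therefore the treewidth is 3.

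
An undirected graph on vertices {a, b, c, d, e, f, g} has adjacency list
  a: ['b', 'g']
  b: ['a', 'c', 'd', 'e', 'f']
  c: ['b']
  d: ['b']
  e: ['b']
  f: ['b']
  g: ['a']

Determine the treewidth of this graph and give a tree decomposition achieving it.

Every bag has size at most 2, so the width is 2 − 1 = 1 and tw(G) ≤ 1. G has an edge, so its treewidth is at least 1. The upper and lower bounds meet at 1, so that is the treewidth.

Treewidth 1.
Bags: B1 = {a, b}  B2 = {b, c}  B3 = {a, g}  B4 = {b, e}  B5 = {b, f}  B6 = {b, d}
Tree: B1–B2, B1–B3, B2–B4, B1–B5, B2–B6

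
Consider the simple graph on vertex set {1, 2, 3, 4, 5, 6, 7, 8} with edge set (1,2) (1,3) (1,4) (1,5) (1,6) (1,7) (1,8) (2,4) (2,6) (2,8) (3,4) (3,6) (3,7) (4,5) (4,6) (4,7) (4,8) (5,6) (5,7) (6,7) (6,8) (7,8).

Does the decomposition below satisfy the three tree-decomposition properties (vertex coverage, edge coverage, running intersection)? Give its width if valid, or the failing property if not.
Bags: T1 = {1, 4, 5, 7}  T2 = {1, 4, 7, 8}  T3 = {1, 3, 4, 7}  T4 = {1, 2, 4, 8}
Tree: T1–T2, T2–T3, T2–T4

No — vertex 6 appears in no bag.

A tree decomposition must satisfy three properties: every vertex lies in some bag; for every edge, both endpoints lie together in some bag; and for every vertex, the bags containing it form a connected subtree. Here vertex 6 appears in no bag, so the decomposition is invalid.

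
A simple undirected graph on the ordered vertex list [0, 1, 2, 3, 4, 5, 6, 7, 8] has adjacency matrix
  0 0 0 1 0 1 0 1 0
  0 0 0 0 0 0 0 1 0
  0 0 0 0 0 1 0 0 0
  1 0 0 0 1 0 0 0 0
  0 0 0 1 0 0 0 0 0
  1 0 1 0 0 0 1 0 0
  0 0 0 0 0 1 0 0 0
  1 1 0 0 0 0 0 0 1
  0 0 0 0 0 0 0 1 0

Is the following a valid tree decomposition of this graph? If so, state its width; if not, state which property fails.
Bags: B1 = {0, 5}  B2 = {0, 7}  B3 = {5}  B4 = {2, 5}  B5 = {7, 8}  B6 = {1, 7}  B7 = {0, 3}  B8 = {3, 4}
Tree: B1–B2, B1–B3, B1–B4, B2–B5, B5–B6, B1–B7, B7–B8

No — vertex 6 appears in no bag.

A tree decomposition must satisfy three properties: every vertex lies in some bag; for every edge, both endpoints lie together in some bag; and for every vertex, the bags containing it form a connected subtree. Here vertex 6 appears in no bag, so the decomposition is invalid.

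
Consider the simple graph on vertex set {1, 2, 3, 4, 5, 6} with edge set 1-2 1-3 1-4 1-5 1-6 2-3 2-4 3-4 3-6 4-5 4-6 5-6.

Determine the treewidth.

3

A width-3 tree decomposition is:
Bags: B1 = {1, 2, 3, 4}  B2 = {1, 3, 4, 6}  B3 = {1, 4, 5, 6}
Tree: B1–B2, B2–B3
Each bag holds 4 vertices, so the decomposition has width 3, which upper-bounds the treewidth. On the other hand G contains the 4-clique {1, 2, 3, 4}. A clique must lie in a single bag of any decomposition, so no decomposition can have width below 3. Hence tw(G) = 3 exactly.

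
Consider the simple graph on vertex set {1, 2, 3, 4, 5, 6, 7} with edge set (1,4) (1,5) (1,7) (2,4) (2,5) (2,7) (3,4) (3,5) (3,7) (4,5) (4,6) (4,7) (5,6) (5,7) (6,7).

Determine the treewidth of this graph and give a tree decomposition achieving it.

Each bag holds 4 vertices, so the decomposition has width 3, which upper-bounds the treewidth. On the other hand G contains the 4-clique {1, 4, 5, 7}. A clique must lie in a single bag of any decomposition, so no decomposition can have width below 3. The upper and lower bounds meet at 3, so that is the treewidth.

Treewidth 3.
One optimal decomposition is:
Bags: B1 = {4, 5, 6, 7}  B2 = {2, 4, 5, 7}  B3 = {3, 4, 5, 7}  B4 = {1, 4, 5, 7}
Tree: B1–B2, B2–B3, B2–B4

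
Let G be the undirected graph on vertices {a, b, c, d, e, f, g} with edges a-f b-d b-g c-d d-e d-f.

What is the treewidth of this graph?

1

A width-1 tree decomposition is:
Bags: B1 = {b, d}  B2 = {b, g}  B3 = {d, f}  B4 = {a, f}  B5 = {c, d}  B6 = {d, e}
Tree: B1–B2, B1–B3, B3–B4, B1–B5, B3–B6
Each bag holds 2 vertices, so the decomposition has width 1, which upper-bounds the treewidth. Any graph with an edge has treewidth ≥ 1, and G has the edge d–b. Combining the bounds, tw(G) = 1.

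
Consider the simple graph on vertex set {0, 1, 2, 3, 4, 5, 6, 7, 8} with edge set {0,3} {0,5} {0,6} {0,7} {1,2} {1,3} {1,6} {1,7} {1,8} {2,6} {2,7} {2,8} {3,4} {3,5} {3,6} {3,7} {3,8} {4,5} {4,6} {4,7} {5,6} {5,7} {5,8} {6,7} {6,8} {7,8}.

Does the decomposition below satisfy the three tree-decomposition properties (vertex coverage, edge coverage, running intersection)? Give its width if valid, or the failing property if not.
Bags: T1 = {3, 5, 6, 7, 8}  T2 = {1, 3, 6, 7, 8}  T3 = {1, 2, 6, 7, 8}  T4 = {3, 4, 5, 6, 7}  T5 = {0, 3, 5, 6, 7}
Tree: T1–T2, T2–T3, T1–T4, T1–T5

Checking the three conditions: (i) the bags cover all of {0, 1, 2, 3, 4, 5, 6, 7, 8}; (ii) for each edge, some bag contains both endpoints; (iii) the bags containing any fixed vertex form a subtree. All hold, so the decomposition is valid with width 5 − 1 = 4.

Yes; width 4.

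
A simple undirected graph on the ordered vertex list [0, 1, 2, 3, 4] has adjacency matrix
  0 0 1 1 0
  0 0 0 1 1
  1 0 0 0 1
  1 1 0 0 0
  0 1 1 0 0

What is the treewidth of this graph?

2

A width-2 tree decomposition is:
Bags: B1 = {0, 2, 4}  B2 = {0, 1, 4}  B3 = {0, 1, 3}
Tree: B1–B2, B2–B3
Each bag holds 3 vertices, so the decomposition has width 2, which upper-bounds the treewidth. Since 0–2–4–1–3–0 is a cycle in G, G is not acyclic. Forests are exactly the graphs of treewidth ≤ 1, so tw(G) ≥ 2. Hence tw(G) = 2 exactly.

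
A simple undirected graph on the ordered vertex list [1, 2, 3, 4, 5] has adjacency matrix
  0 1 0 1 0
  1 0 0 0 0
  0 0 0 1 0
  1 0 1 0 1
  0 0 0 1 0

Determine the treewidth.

1

A width-1 tree decomposition is:
Bags: B1 = {1, 4}  B2 = {4, 5}  B3 = {1, 2}  B4 = {3, 4}
Tree: B1–B2, B1–B3, B1–B4
Every bag has size at most 2, so the width is 2 − 1 = 1 and tw(G) ≤ 1. Any graph with an edge has treewidth ≥ 1, and G has the edge 4–1. Combining the bounds, tw(G) = 1.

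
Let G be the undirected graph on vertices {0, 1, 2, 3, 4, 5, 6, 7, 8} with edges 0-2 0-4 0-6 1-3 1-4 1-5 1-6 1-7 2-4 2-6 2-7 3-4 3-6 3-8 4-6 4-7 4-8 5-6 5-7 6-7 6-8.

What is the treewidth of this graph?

A width-3 tree decomposition is:
Bags: B1 = {1, 4, 6, 7}  B2 = {1, 3, 4, 6}  B3 = {1, 5, 6, 7}  B4 = {3, 4, 6, 8}  B5 = {2, 4, 6, 7}  B6 = {0, 2, 4, 6}
Tree: B1–B2, B1–B3, B2–B4, B1–B5, B5–B6
Each bag holds 4 vertices, so the decomposition has width 3, which upper-bounds the treewidth. Conversely, {0, 2, 4, 6} is a clique of size 4, and the vertices of any clique must share a bag in every tree decomposition; so some bag has ≥ 4 vertices and tw(G) ≥ 3. The upper and lower bounds meet at 3, so that is the treewidth.

3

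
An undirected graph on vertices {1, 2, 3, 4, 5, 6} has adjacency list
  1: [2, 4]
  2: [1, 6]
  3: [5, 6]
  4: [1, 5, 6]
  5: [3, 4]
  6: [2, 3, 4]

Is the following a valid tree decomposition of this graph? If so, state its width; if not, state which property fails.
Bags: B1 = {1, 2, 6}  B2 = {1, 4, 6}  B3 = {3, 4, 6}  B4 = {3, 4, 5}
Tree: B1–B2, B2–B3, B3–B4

Vertex coverage: the bags together contain {1, 2, 3, 4, 5, 6}, the full vertex set. Edge coverage: each edge of G has both endpoints in at least one bag. Running intersection: for every vertex, the bags containing it form a connected subtree. All three properties hold, so this is a valid tree decomposition of width max|bag| − 1 = 2, and hence tw(G) ≤ 2.

Yes; width 2.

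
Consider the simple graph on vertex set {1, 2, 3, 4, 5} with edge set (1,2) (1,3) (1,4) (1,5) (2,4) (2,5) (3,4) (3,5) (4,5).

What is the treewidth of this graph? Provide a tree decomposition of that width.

Treewidth 3.
One such decomposition:
Bags: B1 = {1, 2, 4, 5}  B2 = {1, 3, 4, 5}
Tree: B1–B2

The largest bag has 4 vertices, giving width 3; this decomposition certifies tw(G) ≤ 3. On the other hand G contains the 4-clique {1, 2, 4, 5}. A clique must lie in a single bag of any decomposition, so no decomposition can have width below 3. Therefore the treewidth is 3.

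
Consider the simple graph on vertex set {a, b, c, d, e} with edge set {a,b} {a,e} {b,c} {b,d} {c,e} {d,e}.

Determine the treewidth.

2

A width-2 tree decomposition is:
Bags: B1 = {b, c, e}  B2 = {a, b, e}  B3 = {b, d, e}
Tree: B1–B2, B2–B3
Each bag holds 3 vertices, so the decomposition has width 2, which upper-bounds the treewidth. The edges c–b–a–e–c form a cycle, so G is not a tree and its treewidth is at least 2. Therefore the treewidth is 2.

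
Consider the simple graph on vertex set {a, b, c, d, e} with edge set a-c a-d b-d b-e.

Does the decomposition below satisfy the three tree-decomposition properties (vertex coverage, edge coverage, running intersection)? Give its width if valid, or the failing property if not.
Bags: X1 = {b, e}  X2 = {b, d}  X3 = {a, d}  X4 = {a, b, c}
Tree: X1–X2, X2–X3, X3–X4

No — bags containing vertex b are not connected in the tree.

A tree decomposition must satisfy three properties: every vertex lies in some bag; for every edge, both endpoints lie together in some bag; and for every vertex, the bags containing it form a connected subtree. Here bags containing vertex b are not connected in the tree, so the decomposition is invalid.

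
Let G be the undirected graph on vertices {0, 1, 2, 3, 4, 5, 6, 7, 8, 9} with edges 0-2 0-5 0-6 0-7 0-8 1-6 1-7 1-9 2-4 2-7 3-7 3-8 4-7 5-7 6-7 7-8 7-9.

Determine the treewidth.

2

A width-2 tree decomposition is:
Bags: B1 = {0, 6, 7}  B2 = {0, 2, 7}  B3 = {0, 5, 7}  B4 = {0, 7, 8}  B5 = {3, 7, 8}  B6 = {1, 6, 7}  B7 = {1, 7, 9}  B8 = {2, 4, 7}
Tree: B1–B2, B1–B3, B3–B4, B4–B5, B1–B6, B6–B7, B2–B8
The largest bag has 3 vertices, giving width 2; this decomposition certifies tw(G) ≤ 2. Conversely, {0, 7, 8} is a clique of size 3, and the vertices of any clique must share a bag in every tree decomposition; so some bag has ≥ 3 vertices and tw(G) ≥ 2. Combining the bounds, tw(G) = 2.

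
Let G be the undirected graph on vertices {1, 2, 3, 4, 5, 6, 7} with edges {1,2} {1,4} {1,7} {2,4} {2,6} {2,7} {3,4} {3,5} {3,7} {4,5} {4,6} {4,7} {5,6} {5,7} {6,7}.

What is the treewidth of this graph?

A width-3 tree decomposition is:
Bags: B1 = {2, 4, 6, 7}  B2 = {4, 5, 6, 7}  B3 = {3, 4, 5, 7}  B4 = {1, 2, 4, 7}
Tree: B1–B2, B2–B3, B1–B4
Each bag holds 4 vertices, so the decomposition has width 3, which upper-bounds the treewidth. Conversely, {1, 2, 4, 7} is a clique of size 4, and the vertices of any clique must share a bag in every tree decomposition; so some bag has ≥ 4 vertices and tw(G) ≥ 3. Combining the bounds, tw(G) = 3.

3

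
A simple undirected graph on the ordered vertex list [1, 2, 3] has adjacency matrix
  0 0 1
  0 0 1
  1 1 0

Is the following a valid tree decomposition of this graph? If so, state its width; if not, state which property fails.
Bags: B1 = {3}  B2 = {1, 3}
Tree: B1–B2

No — vertex 2 appears in no bag.

A tree decomposition must satisfy three properties: every vertex lies in some bag; for every edge, both endpoints lie together in some bag; and for every vertex, the bags containing it form a connected subtree. Here vertex 2 appears in no bag, so the decomposition is invalid.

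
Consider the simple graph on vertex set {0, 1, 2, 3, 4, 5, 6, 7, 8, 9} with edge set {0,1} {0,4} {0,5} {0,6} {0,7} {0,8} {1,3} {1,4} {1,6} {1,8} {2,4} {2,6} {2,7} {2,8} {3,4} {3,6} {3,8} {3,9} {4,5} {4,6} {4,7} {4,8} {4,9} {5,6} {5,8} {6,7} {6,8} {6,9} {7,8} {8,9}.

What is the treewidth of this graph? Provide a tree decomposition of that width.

The largest bag has 5 vertices, giving width 4; this decomposition certifies tw(G) ≤ 4. For the lower bound, the 5 vertices {0, 1, 4, 6, 8} are pairwise adjacent, and any tree decomposition puts a clique entirely inside one bag — forcing width ≥ 4. Therefore the treewidth is 4.

Treewidth 4.
One such decomposition:
Bags: B1 = {0, 4, 6, 7, 8}  B2 = {0, 1, 4, 6, 8}  B3 = {1, 3, 4, 6, 8}  B4 = {3, 4, 6, 8, 9}  B5 = {2, 4, 6, 7, 8}  B6 = {0, 4, 5, 6, 8}
Tree: B1–B2, B2–B3, B3–B4, B1–B5, B2–B6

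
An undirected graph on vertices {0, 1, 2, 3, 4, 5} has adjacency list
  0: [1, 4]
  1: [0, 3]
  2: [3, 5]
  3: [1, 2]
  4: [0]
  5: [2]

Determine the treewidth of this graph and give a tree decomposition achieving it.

Treewidth 1.
One such decomposition:
Bags: B1 = {2, 5}  B2 = {2, 3}  B3 = {1, 3}  B4 = {0, 1}  B5 = {0, 4}
Tree: B1–B2, B2–B3, B3–B4, B4–B5

Every bag has size at most 2, so the width is 2 − 1 = 1 and tw(G) ≤ 1. Since G has at least one edge (e.g. 5–2), it is not an edgeless graph, so tw(G) ≥ 1. The upper and lower bounds meet at 1, so that is the treewidth.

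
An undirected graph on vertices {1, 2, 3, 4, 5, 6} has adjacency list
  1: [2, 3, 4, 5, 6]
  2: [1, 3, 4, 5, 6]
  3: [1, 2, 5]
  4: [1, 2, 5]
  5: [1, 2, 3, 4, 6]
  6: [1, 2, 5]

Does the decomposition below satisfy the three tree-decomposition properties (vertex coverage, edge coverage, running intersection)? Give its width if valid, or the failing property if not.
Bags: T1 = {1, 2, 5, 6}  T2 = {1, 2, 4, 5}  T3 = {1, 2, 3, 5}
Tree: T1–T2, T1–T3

Yes; width 3.

Checking the three conditions: (i) the bags cover all of {1, 2, 3, 4, 5, 6}; (ii) for each edge, some bag contains both endpoints; (iii) the bags containing any fixed vertex form a subtree. All hold, so the decomposition is valid with width 4 − 1 = 3.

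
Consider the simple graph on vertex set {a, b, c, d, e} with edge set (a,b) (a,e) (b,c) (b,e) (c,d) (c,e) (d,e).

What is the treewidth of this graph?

A width-2 tree decomposition is:
Bags: B1 = {b, c, e}  B2 = {c, d, e}  B3 = {a, b, e}
Tree: B1–B2, B1–B3
Each bag holds 3 vertices, so the decomposition has width 2, which upper-bounds the treewidth. Conversely, {c, d, e} is a clique of size 3, and the vertices of any clique must share a bag in every tree decomposition; so some bag has ≥ 3 vertices and tw(G) ≥ 2. Combining the bounds, tw(G) = 2.

2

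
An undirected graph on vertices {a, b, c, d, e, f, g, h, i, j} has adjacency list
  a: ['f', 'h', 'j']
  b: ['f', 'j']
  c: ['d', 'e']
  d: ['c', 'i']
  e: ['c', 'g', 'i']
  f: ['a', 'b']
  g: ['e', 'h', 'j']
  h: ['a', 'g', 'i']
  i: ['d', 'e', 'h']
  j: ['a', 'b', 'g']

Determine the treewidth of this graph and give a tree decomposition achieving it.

Every bag has size at most 3, so the width is 3 − 1 = 2 and tw(G) ≤ 2. The edges c–d–i–e–c form a cycle, so G is not a tree and its treewidth is at least 2. The upper and lower bounds meet at 2, so that is the treewidth.

Treewidth 2.
Bags: B1 = {c, d, e}  B2 = {d, e, i}  B3 = {e, g, i}  B4 = {g, h, i}  B5 = {g, h, j}  B6 = {a, h, j}  B7 = {a, b, j}  B8 = {a, b, f}
Tree: B1–B2, B2–B3, B3–B4, B4–B5, B5–B6, B6–B7, B7–B8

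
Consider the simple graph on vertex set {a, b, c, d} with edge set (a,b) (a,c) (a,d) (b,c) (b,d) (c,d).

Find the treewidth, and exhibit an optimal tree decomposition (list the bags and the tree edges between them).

Treewidth 3.
One optimal decomposition is:
Bags: B1 = {a, b, c, d}
Tree: (single bag)

With just one bag of size 4, the width is 4 − 1 = 3, so tw(G) ≤ 3. For the lower bound, the 4 vertices {a, b, c, d} are pairwise adjacent, and any tree decomposition puts a clique entirely inside one bag — forcing width ≥ 3. Combining the bounds, tw(G) = 3.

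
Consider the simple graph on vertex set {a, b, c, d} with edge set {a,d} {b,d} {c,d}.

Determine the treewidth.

A width-1 tree decomposition is:
Bags: B1 = {a, d}  B2 = {c, d}  B3 = {b, d}
Tree: B1–B2, B1–B3
Each bag holds 2 vertices, so the decomposition has width 1, which upper-bounds the treewidth. Since G has at least one edge (e.g. a–d), it is not an edgeless graph, so tw(G) ≥ 1. The upper and lower bounds meet at 1, so that is the treewidth.

1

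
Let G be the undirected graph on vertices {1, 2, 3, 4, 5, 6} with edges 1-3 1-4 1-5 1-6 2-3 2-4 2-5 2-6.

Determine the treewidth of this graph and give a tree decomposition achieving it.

Each bag holds 3 vertices, so the decomposition has width 2, which upper-bounds the treewidth. The edges 2–3–1–5–2 form a cycle, so G is not a tree and its treewidth is at least 2. The upper and lower bounds meet at 2, so that is the treewidth.

Treewidth 2.
One optimal decomposition is:
Bags: B1 = {1, 2, 3}  B2 = {1, 2, 5}  B3 = {1, 2, 6}  B4 = {1, 2, 4}
Tree: B1–B2, B2–B3, B3–B4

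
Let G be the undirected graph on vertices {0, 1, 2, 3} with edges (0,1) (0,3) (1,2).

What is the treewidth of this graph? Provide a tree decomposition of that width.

Every bag has size at most 2, so the width is 2 − 1 = 1 and tw(G) ≤ 1. Any graph with an edge has treewidth ≥ 1, and G has the edge 1–0. The upper and lower bounds meet at 1, so that is the treewidth.

Treewidth 1.
Bags: B1 = {0, 1}  B2 = {0, 3}  B3 = {1, 2}
Tree: B1–B2, B1–B3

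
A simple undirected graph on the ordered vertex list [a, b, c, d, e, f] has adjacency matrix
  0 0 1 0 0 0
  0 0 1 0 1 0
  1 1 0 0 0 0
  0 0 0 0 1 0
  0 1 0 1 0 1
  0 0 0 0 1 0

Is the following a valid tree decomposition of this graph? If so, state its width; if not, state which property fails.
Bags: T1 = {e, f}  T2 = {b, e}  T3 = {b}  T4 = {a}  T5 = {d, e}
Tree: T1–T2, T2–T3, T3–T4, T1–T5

A tree decomposition must satisfy three properties: every vertex lies in some bag; for every edge, both endpoints lie together in some bag; and for every vertex, the bags containing it form a connected subtree. Here vertex c appears in no bag, so the decomposition is invalid.

No — vertex c appears in no bag.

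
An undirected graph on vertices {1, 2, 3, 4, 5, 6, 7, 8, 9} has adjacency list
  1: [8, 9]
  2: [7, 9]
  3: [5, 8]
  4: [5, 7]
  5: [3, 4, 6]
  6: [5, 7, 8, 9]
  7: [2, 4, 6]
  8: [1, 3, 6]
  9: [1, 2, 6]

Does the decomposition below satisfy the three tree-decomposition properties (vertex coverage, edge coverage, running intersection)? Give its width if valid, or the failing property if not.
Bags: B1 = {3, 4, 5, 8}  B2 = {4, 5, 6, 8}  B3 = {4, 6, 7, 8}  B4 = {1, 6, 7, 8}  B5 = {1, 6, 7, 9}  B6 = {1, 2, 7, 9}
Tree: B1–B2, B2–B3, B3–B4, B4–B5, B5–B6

Yes; width 3.

Checking the three conditions: (i) the bags cover all of {1, 2, 3, 4, 5, 6, 7, 8, 9}; (ii) for each edge, some bag contains both endpoints; (iii) the bags containing any fixed vertex form a subtree. All hold, so the decomposition is valid with width 4 − 1 = 3.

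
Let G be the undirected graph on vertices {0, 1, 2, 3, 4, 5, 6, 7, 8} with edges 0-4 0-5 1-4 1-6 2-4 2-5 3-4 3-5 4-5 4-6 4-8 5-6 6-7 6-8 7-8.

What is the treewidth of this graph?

2

A width-2 tree decomposition is:
Bags: B1 = {1, 4, 6}  B2 = {4, 6, 8}  B3 = {4, 5, 6}  B4 = {2, 4, 5}  B5 = {6, 7, 8}  B6 = {0, 4, 5}  B7 = {3, 4, 5}
Tree: B1–B2, B1–B3, B3–B4, B2–B5, B4–B6, B6–B7
Every bag has size at most 3, so the width is 3 − 1 = 2 and tw(G) ≤ 2. For the lower bound, the 3 vertices {4, 6, 8} are pairwise adjacent, and any tree decomposition puts a clique entirely inside one bag — forcing width ≥ 2. The upper and lower bounds meet at 2, so that is the treewidth.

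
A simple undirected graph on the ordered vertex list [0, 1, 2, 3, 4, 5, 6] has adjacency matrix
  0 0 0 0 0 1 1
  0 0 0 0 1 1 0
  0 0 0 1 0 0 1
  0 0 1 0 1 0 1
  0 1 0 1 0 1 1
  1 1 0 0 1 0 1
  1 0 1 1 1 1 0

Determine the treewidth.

A width-2 tree decomposition is:
Bags: B1 = {4, 5, 6}  B2 = {3, 4, 6}  B3 = {1, 4, 5}  B4 = {0, 5, 6}  B5 = {2, 3, 6}
Tree: B1–B2, B1–B3, B1–B4, B2–B5
Each bag holds 3 vertices, so the decomposition has width 2, which upper-bounds the treewidth. Conversely, {1, 4, 5} is a clique of size 3, and the vertices of any clique must share a bag in every tree decomposition; so some bag has ≥ 3 vertices and tw(G) ≥ 2. The upper and lower bounds meet at 2, so that is the treewidth.

2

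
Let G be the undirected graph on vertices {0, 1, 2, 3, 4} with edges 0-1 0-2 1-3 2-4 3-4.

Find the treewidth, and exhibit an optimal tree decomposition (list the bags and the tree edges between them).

Treewidth 2.
One such decomposition:
Bags: B1 = {0, 1, 2}  B2 = {1, 2, 4}  B3 = {1, 3, 4}
Tree: B1–B2, B2–B3

Each bag holds 3 vertices, so the decomposition has width 2, which upper-bounds the treewidth. Since 1–0–2–4–3–1 is a cycle in G, G is not acyclic. Forests are exactly the graphs of treewidth ≤ 1, so tw(G) ≥ 2. Combining the bounds, tw(G) = 2.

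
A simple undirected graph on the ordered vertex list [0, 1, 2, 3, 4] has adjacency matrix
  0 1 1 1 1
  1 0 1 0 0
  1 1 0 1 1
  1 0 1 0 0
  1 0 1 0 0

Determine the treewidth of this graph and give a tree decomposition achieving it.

Treewidth 2.
One optimal decomposition is:
Bags: B1 = {0, 1, 2}  B2 = {0, 2, 4}  B3 = {0, 2, 3}
Tree: B1–B2, B2–B3

Every bag has size at most 3, so the width is 3 − 1 = 2 and tw(G) ≤ 2. Conversely, {0, 1, 2} is a clique of size 3, and the vertices of any clique must share a bag in every tree decomposition; so some bag has ≥ 3 vertices and tw(G) ≥ 2. Hence tw(G) = 2 exactly.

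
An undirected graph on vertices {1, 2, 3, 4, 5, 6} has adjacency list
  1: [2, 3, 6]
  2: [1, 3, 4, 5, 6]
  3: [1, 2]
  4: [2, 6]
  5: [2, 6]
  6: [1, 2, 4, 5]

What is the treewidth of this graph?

A width-2 tree decomposition is:
Bags: B1 = {1, 2, 6}  B2 = {1, 2, 3}  B3 = {2, 4, 6}  B4 = {2, 5, 6}
Tree: B1–B2, B1–B3, B1–B4
Every bag has size at most 3, so the width is 3 − 1 = 2 and tw(G) ≤ 2. For the lower bound, the 3 vertices {1, 2, 3} are pairwise adjacent, and any tree decomposition puts a clique entirely inside one bag — forcing width ≥ 2. Therefore the treewidth is 2.

2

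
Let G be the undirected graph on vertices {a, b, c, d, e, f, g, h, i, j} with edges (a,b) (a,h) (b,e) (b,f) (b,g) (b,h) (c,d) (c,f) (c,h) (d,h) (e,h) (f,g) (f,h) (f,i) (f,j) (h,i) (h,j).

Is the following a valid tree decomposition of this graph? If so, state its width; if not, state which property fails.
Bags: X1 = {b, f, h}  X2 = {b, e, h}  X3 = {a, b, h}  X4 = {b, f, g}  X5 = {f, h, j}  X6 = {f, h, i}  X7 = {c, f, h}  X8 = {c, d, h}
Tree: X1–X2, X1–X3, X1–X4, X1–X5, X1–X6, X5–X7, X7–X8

Checking the three conditions: (i) the bags cover all of {a, b, c, d, e, f, g, h, i, j}; (ii) for each edge, some bag contains both endpoints; (iii) the bags containing any fixed vertex form a subtree. All hold, so the decomposition is valid with width 3 − 1 = 2.

Yes; width 2.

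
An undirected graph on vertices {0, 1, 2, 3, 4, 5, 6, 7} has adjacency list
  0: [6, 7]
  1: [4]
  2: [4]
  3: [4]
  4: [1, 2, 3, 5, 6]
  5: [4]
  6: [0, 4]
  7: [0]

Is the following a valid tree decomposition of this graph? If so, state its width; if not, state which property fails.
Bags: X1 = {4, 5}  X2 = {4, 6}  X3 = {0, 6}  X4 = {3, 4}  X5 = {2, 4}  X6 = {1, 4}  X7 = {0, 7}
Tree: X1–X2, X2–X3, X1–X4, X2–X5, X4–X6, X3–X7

Yes; width 1.

Every vertex of G appears in some bag (union = {0, 1, 2, 3, 4, 5, 6, 7}); every edge is covered by a bag; and for each vertex v the set of bags containing v is connected in the bag tree. The decomposition is therefore valid. The largest bag has 2 vertices, so the width is 1.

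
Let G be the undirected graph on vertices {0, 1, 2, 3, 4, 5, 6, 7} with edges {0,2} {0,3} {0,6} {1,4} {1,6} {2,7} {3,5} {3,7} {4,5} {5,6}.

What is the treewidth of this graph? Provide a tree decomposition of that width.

Treewidth 2.
Bags: B1 = {1, 4, 6}  B2 = {4, 5, 6}  B3 = {0, 5, 6}  B4 = {0, 3, 5}  B5 = {0, 2, 3}  B6 = {2, 3, 7}
Tree: B1–B2, B2–B3, B3–B4, B4–B5, B5–B6

Every bag has size at most 3, so the width is 3 − 1 = 2 and tw(G) ≤ 2. Since 1–4–5–6–1 is a cycle in G, G is not acyclic. Forests are exactly the graphs of treewidth ≤ 1, so tw(G) ≥ 2. Hence tw(G) = 2 exactly.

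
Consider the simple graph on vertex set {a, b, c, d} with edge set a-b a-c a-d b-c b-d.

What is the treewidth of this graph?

2

A width-2 tree decomposition is:
Bags: B1 = {a, b, c}  B2 = {a, b, d}
Tree: B1–B2
Every bag has size at most 3, so the width is 3 − 1 = 2 and tw(G) ≤ 2. On the other hand G contains the 3-clique {a, b, d}. A clique must lie in a single bag of any decomposition, so no decomposition can have width below 2. Hence tw(G) = 2 exactly.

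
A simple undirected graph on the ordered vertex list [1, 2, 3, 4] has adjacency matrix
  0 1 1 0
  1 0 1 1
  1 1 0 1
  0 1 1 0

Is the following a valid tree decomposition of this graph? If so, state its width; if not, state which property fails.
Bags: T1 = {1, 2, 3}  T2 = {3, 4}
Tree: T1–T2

No — edge (2,4) lies in no bag.

A tree decomposition must satisfy three properties: every vertex lies in some bag; for every edge, both endpoints lie together in some bag; and for every vertex, the bags containing it form a connected subtree. Here edge (2,4) lies in no bag, so the decomposition is invalid.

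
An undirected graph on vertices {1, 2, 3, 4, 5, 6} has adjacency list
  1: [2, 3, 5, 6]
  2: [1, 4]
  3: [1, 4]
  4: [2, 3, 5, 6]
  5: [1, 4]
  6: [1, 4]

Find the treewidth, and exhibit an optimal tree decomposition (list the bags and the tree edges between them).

Treewidth 2.
Bags: B1 = {1, 3, 4}  B2 = {1, 4, 6}  B3 = {1, 4, 5}  B4 = {1, 2, 4}
Tree: B1–B2, B2–B3, B3–B4

Each bag holds 3 vertices, so the decomposition has width 2, which upper-bounds the treewidth. Since 4–3–1–6–4 is a cycle in G, G is not acyclic. Forests are exactly the graphs of treewidth ≤ 1, so tw(G) ≥ 2. The upper and lower bounds meet at 2, so that is the treewidth.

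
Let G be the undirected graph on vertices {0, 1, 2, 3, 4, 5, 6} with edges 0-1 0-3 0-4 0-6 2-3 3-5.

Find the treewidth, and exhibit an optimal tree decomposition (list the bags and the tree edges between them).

Treewidth 1.
One optimal decomposition is:
Bags: B1 = {3, 5}  B2 = {0, 3}  B3 = {0, 6}  B4 = {2, 3}  B5 = {0, 4}  B6 = {0, 1}
Tree: B1–B2, B2–B3, B2–B4, B2–B5, B3–B6

Every bag has size at most 2, so the width is 2 − 1 = 1 and tw(G) ≤ 1. Any graph with an edge has treewidth ≥ 1, and G has the edge 5–3. Hence tw(G) = 1 exactly.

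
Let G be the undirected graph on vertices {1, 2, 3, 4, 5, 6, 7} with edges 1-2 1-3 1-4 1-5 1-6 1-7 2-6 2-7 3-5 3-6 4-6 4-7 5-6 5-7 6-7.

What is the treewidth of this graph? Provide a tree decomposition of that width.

The largest bag has 4 vertices, giving width 3; this decomposition certifies tw(G) ≤ 3. Conversely, {1, 3, 5, 6} is a clique of size 4, and the vertices of any clique must share a bag in every tree decomposition; so some bag has ≥ 4 vertices and tw(G) ≥ 3. Therefore the treewidth is 3.

Treewidth 3.
Bags: B1 = {1, 5, 6, 7}  B2 = {1, 2, 6, 7}  B3 = {1, 3, 5, 6}  B4 = {1, 4, 6, 7}
Tree: B1–B2, B1–B3, B2–B4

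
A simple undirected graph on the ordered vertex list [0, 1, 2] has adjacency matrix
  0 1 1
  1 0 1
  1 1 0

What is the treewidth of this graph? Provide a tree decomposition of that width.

A single bag containing all 3 vertices is trivially a valid decomposition of width 2. On the other hand G contains the 3-clique {0, 1, 2}. A clique must lie in a single bag of any decomposition, so no decomposition can have width below 2. Hence tw(G) = 2 exactly.

Treewidth 2.
One optimal decomposition is:
Bags: B1 = {0, 1, 2}
Tree: (single bag)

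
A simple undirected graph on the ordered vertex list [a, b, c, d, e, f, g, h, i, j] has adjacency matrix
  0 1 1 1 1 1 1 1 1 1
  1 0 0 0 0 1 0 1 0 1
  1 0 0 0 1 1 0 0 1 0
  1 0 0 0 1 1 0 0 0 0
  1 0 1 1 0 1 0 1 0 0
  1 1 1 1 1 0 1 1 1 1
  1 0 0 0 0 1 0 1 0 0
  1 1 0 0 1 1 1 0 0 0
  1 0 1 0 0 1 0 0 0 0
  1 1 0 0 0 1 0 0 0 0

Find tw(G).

A width-3 tree decomposition is:
Bags: B1 = {a, f, g, h}  B2 = {a, e, f, h}  B3 = {a, b, f, h}  B4 = {a, b, f, j}  B5 = {a, c, e, f}  B6 = {a, d, e, f}  B7 = {a, c, f, i}
Tree: B1–B2, B1–B3, B3–B4, B2–B5, B2–B6, B5–B7
Every bag has size at most 4, so the width is 4 − 1 = 3 and tw(G) ≤ 3. For the lower bound, the 4 vertices {a, d, e, f} are pairwise adjacent, and any tree decomposition puts a clique entirely inside one bag — forcing width ≥ 3. The upper and lower bounds meet at 3, so that is the treewidth.

3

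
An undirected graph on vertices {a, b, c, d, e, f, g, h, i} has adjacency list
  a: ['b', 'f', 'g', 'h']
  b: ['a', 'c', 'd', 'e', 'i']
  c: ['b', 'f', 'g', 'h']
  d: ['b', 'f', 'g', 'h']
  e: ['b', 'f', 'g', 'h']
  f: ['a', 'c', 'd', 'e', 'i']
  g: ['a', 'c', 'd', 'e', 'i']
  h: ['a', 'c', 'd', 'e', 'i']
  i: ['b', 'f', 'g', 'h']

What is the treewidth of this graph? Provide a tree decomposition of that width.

Every bag has size at most 5, so the width is 5 − 1 = 4 and tw(G) ≤ 4. For the lower bound: the 5 vertex sets {b,i}, {d,f}, {a,g}, {h}, {c} are disjoint, each induces a connected subgraph, and every pair is joined by at least one edge of G. Contracting each set to a single vertex therefore yields K_{5} as a minor, and since treewidth is minor-monotone, tw(G) ≥ tw(K_{5}) = 4. Therefore the treewidth is 4.

Treewidth 4.
One such decomposition:
Bags: B1 = {b, f, g, h, i}  B2 = {b, d, f, g, h}  B3 = {a, b, f, g, h}  B4 = {b, c, f, g, h}  B5 = {b, e, f, g, h}
Tree: B1–B2, B2–B3, B3–B4, B4–B5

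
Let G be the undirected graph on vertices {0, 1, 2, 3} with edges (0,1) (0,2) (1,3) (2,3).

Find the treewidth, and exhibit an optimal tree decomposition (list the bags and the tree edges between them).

Every bag has size at most 3, so the width is 3 − 1 = 2 and tw(G) ≤ 2. For the lower bound, G contains the cycle 1–3–2–0–1, so G is not a forest; only forests have treewidth ≤ 1, hence tw(G) ≥ 2. Hence tw(G) = 2 exactly.

Treewidth 2.
One such decomposition:
Bags: B1 = {1, 2, 3}  B2 = {0, 1, 2}
Tree: B1–B2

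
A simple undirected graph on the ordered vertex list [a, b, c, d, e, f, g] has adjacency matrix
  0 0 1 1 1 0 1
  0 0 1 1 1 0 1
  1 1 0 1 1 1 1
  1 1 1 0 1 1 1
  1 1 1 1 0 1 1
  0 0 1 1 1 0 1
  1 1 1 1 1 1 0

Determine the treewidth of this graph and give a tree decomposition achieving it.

Each bag holds 5 vertices, so the decomposition has width 4, which upper-bounds the treewidth. On the other hand G contains the 5-clique {a, c, d, e, g}. A clique must lie in a single bag of any decomposition, so no decomposition can have width below 4. The upper and lower bounds meet at 4, so that is the treewidth.

Treewidth 4.
Bags: B1 = {c, d, e, f, g}  B2 = {a, c, d, e, g}  B3 = {b, c, d, e, g}
Tree: B1–B2, B1–B3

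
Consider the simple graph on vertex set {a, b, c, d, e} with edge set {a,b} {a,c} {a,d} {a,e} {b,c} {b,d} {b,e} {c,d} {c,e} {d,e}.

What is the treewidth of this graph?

4

A width-4 tree decomposition is:
Bags: B1 = {a, b, c, d, e}
Tree: (single bag)
A single bag containing all 5 vertices is trivially a valid decomposition of width 4. Conversely, {a, b, c, d, e} is a clique of size 5, and the vertices of any clique must share a bag in every tree decomposition; so some bag has ≥ 5 vertices and tw(G) ≥ 4. Combining the bounds, tw(G) = 4.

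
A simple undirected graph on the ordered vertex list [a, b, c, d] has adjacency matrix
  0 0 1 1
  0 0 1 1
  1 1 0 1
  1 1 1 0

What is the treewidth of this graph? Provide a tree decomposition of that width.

Treewidth 2.
One optimal decomposition is:
Bags: B1 = {b, c, d}  B2 = {a, c, d}
Tree: B1–B2

Every bag has size at most 3, so the width is 3 − 1 = 2 and tw(G) ≤ 2. For the lower bound, the 3 vertices {a, c, d} are pairwise adjacent, and any tree decomposition puts a clique entirely inside one bag — forcing width ≥ 2. Hence tw(G) = 2 exactly.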